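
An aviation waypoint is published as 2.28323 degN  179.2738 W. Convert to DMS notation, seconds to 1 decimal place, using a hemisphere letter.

2°16′59.6″ N, 179°16′25.7″ W

Latitude: 0.283230 × 60 = 16.99380′ → 16′, remainder × 60 = 59.628″
Lon: 0.273800 × 60 = 16.42800′ → 16′, remainder × 60 = 25.680″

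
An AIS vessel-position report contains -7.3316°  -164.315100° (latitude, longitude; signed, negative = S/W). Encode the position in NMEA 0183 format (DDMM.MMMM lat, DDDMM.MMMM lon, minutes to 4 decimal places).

Latitude is negative → S; |value| = 7.331600
Latitude: minutes = (7.331600 − 7) × 60 = 19.896000
Longitude is negative → W; |value| = 164.315100
Longitude: minutes = (164.315100 − 164) × 60 = 18.906000

0719.8960,S / 16418.9060,W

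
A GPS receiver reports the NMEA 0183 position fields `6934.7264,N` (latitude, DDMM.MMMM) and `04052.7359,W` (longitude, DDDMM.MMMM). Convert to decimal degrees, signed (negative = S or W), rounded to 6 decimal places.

Lat: degrees = first 2 digits = 69, minutes = 34.7264; 69 + 34.7264/60 = 69.5787733
N ⇒ keep positive
Lon: split at 3 digits → 040° and 52.7359′; 40 + 52.7359/60 = 40.8789317
W → negative

69.578773, -40.878932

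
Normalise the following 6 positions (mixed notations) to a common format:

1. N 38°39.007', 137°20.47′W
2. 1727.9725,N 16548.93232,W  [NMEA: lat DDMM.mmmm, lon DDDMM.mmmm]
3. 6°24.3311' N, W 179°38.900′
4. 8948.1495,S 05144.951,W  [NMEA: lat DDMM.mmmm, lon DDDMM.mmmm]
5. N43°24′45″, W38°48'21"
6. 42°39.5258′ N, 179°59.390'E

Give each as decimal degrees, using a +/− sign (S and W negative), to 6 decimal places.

1. 38.650117, -137.341167
2. 17.466208, -165.815539
3. 6.405518, -179.648333
4. -89.802492, -51.749183
5. 43.412500, -38.805833
6. 42.658763, 179.989833

Point 1:
  φ: 38 + 39.007/60 = 38.6501167
  N → positive
  Longitude: 20.47′ = 0.341167°; total 137.3411667
  hemisphere W, so the sign is −
Point 2:
  Latitude: degrees = first 2 digits = 17, minutes = 27.9725; 17 + 27.9725/60 = 17.4662083
  N → positive
  λ: degrees = first 3 digits = 165, minutes = 48.93232; 165 + 48.93232/60 = 165.8155387
  W ⇒ negate
Point 3:
  φ: 6 + 24.3311/60 = 6.4055183
  N → positive
  λ: 38.9′ = 0.648333°; total 179.6483333
  W → negative
Point 4:
  Latitude: split at 2 digits → 89° and 48.1495′; 89 + 48.1495/60 = 89.8024917
  hemisphere S, so the sign is −
  λ: split at 3 digits → 051° and 44.951′; 51 + 44.951/60 = 51.7491833
  W → negative
Point 5:
  Latitude: 24′ + 45″ = 24.75000′; 43 + 24.75000/60 = 43.4125000
  N ⇒ keep positive
  λ: 38 + 48/60 + 21/3600 = 38.8058333
  W → negative
Point 6:
  φ: 42 + 39.5258/60 = 42.6587633
  N → positive
  Lon: 59.39′ = 0.989833°; total 179.9898333
  E ⇒ keep positive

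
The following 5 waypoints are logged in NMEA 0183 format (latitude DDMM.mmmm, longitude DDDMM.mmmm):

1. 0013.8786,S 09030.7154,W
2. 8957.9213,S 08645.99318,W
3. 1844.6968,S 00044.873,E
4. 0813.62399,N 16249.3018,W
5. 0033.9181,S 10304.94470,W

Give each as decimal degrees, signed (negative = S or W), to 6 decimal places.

Point 1:
  Latitude: split at 2 digits → 00° and 13.8786′; 0 + 13.8786/60 = 0.2313100
  hemisphere S, so the sign is −
  Lon: degrees = first 3 digits = 90, minutes = 30.7154; 90 + 30.7154/60 = 90.5119233
  W → negative
Point 2:
  φ: degrees = first 2 digits = 89, minutes = 57.9213; 89 + 57.9213/60 = 89.9653550
  hemisphere S, so the sign is −
  λ: degrees = first 3 digits = 86, minutes = 45.99318; 86 + 45.99318/60 = 86.7665530
  W → negative
Point 3:
  Lat: split at 2 digits → 18° and 44.6968′; 18 + 44.6968/60 = 18.7449467
  S → negative
  Lon: degrees = first 3 digits = 0, minutes = 44.873; 0 + 44.873/60 = 0.7478833
  E → positive
Point 4:
  Lat: split at 2 digits → 08° and 13.62399′; 8 + 13.62399/60 = 8.2270665
  N → positive
  Lon: split at 3 digits → 162° and 49.3018′; 162 + 49.3018/60 = 162.8216967
  W → negative
Point 5:
  φ: degrees = first 2 digits = 0, minutes = 33.9181; 0 + 33.9181/60 = 0.5653017
  hemisphere S, so the sign is −
  λ: split at 3 digits → 103° and 4.9447′; 103 + 4.9447/60 = 103.0824117
  hemisphere W, so the sign is −

1. -0.231310, -90.511923
2. -89.965355, -86.766553
3. -18.744947, 0.747883
4. 8.227067, -162.821697
5. -0.565302, -103.082412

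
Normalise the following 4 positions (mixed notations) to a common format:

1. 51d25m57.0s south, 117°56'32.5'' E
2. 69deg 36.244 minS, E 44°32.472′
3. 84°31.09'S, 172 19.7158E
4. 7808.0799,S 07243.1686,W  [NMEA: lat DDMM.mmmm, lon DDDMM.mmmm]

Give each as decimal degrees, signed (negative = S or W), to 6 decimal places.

Point 1:
  Latitude: 51° + 25/60 + 57/3600 = 51 + 0.416667 + 0.015833 = 51.4325000
  S → negative
  Lon: 56′ + 32.5″ = 56.54167′; 117 + 56.54167/60 = 117.9423611
  E → positive
Point 2:
  Latitude: 69 + 36.244/60 = 69.6040667
  hemisphere S, so the sign is −
  Lon: 32.472′ = 0.541200°; total 44.5412000
  E → positive
Point 3:
  Lat: 84 + 31.09/60 = 84.5181667
  S → negative
  λ: 172 + 19.7158/60 = 172.3285967
  E → positive
Point 4:
  φ: degrees = first 2 digits = 78, minutes = 8.0799; 78 + 8.0799/60 = 78.1346650
  S → negative
  Lon: degrees = first 3 digits = 72, minutes = 43.1686; 72 + 43.1686/60 = 72.7194767
  W → negative

1. -51.432500, 117.942361
2. -69.604067, 44.541200
3. -84.518167, 172.328597
4. -78.134665, -72.719477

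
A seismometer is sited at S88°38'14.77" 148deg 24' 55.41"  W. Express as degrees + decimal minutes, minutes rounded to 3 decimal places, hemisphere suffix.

88° 38.246′ S, 148° 24.924′ W

Latitude: 38 + 14.77/60 = 38.24617′
Longitude: seconds/60 = 0.92350; minutes = 24 + 0.92350 = 24.92350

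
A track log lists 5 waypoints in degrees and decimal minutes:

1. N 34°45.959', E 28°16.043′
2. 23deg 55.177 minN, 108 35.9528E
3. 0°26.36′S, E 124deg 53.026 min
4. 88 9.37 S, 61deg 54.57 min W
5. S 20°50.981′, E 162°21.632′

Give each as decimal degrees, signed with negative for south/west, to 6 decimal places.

Point 1:
  Lat: 45.959′ = 0.765983°; total 34.7659833
  N → positive
  λ: 28 + 16.043/60 = 28.2673833
  E ⇒ keep positive
Point 2:
  φ: 55.177′ = 0.919617°; total 23.9196167
  N → positive
  Longitude: 35.9528′ = 0.599213°; total 108.5992133
  E → positive
Point 3:
  Lat: 26.36′ = 0.439333°; total 0.4393333
  hemisphere S, so the sign is −
  Longitude: 124 + 53.026/60 = 124.8837667
  E → positive
Point 4:
  Lat: 88 + 9.37/60 = 88.1561667
  S → negative
  λ: 61 + 54.57/60 = 61.9095000
  hemisphere W, so the sign is −
Point 5:
  φ: 50.981′ = 0.849683°; total 20.8496833
  hemisphere S, so the sign is −
  Lon: 162 + 21.632/60 = 162.3605333
  E ⇒ keep positive

1. 34.765983, 28.267383
2. 23.919617, 108.599213
3. -0.439333, 124.883767
4. -88.156167, -61.909500
5. -20.849683, 162.360533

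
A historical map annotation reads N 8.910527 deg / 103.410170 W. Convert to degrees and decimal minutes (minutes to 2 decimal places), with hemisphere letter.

Lat: fractional part 0.910527 → 54.6316 minutes
Longitude: minutes = (103.410170 − 103) × 60 = 24.6102

8° 54.63′ N, 103° 24.61′ W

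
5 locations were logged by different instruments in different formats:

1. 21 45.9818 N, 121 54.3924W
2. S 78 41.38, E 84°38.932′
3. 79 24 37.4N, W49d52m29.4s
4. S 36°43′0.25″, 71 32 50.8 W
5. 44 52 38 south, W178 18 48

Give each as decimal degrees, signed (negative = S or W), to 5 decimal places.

1. 21.76636, -121.90654
2. -78.68967, 84.64887
3. 79.41039, -49.87483
4. -36.71674, -71.54744
5. -44.87722, -178.31333

Point 1:
  Lat: 45.9818′ = 0.766363°; total 21.766363
  N → positive
  Lon: 54.3924′ = 0.906540°; total 121.906540
  W → negative
Point 2:
  Lat: 78 + 41.38/60 = 78.689667
  hemisphere S, so the sign is −
  Longitude: 38.932′ = 0.648867°; total 84.648867
  E → positive
Point 3:
  φ: 79 + 24/60 + 37.4/3600 = 79.410389
  N → positive
  λ: 49 + 52/60 + 29.4/3600 = 49.874833
  W ⇒ negate
Point 4:
  φ: 43′ + 0.25″ = 43.00417′; 36 + 43.00417/60 = 36.716736
  hemisphere S, so the sign is −
  Longitude: 71° + 32/60 + 50.8/3600 = 71 + 0.533333 + 0.014111 = 71.547444
  W → negative
Point 5:
  Lat: 44 + 52/60 + 38/3600 = 44.877222
  hemisphere S, so the sign is −
  λ: 178° + 18/60 + 48/3600 = 178 + 0.300000 + 0.013333 = 178.313333
  W ⇒ negate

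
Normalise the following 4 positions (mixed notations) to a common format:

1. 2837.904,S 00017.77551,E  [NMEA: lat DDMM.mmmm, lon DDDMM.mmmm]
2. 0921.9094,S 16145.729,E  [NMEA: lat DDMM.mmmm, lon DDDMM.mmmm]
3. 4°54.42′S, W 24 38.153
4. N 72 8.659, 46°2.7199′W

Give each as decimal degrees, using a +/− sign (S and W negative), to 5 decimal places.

1. -28.63173, 0.29626
2. -9.36516, 161.76215
3. -4.90700, -24.63588
4. 72.14432, -46.04533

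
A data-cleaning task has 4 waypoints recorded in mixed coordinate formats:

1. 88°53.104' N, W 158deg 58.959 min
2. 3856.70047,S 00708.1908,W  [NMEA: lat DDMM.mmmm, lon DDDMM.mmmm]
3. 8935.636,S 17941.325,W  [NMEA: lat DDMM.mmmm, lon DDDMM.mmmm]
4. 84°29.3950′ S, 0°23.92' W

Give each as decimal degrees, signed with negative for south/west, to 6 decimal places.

Point 1:
  Lat: 53.104′ = 0.885067°; total 88.8850667
  N → positive
  Lon: 158 + 58.959/60 = 158.9826500
  W ⇒ negate
Point 2:
  Latitude: degrees = first 2 digits = 38, minutes = 56.70047; 38 + 56.70047/60 = 38.9450078
  S ⇒ negate
  Longitude: split at 3 digits → 007° and 8.1908′; 7 + 8.1908/60 = 7.1365133
  W → negative
Point 3:
  Lat: degrees = first 2 digits = 89, minutes = 35.636; 89 + 35.636/60 = 89.5939333
  hemisphere S, so the sign is −
  λ: split at 3 digits → 179° and 41.325′; 179 + 41.325/60 = 179.6887500
  hemisphere W, so the sign is −
Point 4:
  Lat: 29.395′ = 0.489917°; total 84.4899167
  S → negative
  λ: 23.92′ = 0.398667°; total 0.3986667
  hemisphere W, so the sign is −

1. 88.885067, -158.982650
2. -38.945008, -7.136513
3. -89.593933, -179.688750
4. -84.489917, -0.398667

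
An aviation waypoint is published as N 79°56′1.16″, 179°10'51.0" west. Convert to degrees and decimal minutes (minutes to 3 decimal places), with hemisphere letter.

φ: seconds/60 = 0.01933; minutes = 56 + 0.01933 = 56.01933
Lon: 10 + 51/60 = 10.85000′

79° 56.019′ N, 179° 10.850′ W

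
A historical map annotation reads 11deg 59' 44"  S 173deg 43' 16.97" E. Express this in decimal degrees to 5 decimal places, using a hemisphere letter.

11.99556° S, 173.72138° E

Latitude: 11° + 59/60 + 44/3600 = 11 + 0.983333 + 0.012222 = 11.995556
Lon: 43′ + 16.97″ = 43.28283′; 173 + 43.28283/60 = 173.721381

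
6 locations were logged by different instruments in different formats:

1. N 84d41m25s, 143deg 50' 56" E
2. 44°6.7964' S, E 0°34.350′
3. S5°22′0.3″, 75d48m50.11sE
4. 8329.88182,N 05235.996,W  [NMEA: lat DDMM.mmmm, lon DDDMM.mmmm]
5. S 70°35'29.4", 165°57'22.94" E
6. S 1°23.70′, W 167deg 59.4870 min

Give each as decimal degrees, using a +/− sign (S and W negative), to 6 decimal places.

1. 84.690278, 143.848889
2. -44.113273, 0.572500
3. -5.366750, 75.813919
4. 83.498030, -52.599933
5. -70.591500, 165.956372
6. -1.395000, -167.991450

Point 1:
  Latitude: 41′ + 25″ = 41.41667′; 84 + 41.41667/60 = 84.6902778
  N ⇒ keep positive
  Longitude: 143 + 50/60 + 56/3600 = 143.8488889
  E → positive
Point 2:
  Latitude: 6.7964′ = 0.113273°; total 44.1132733
  S ⇒ negate
  Lon: 34.35′ = 0.572500°; total 0.5725000
  E → positive
Point 3:
  φ: 5° + 22/60 + 0.3/3600 = 5 + 0.366667 + 0.000083 = 5.3667500
  hemisphere S, so the sign is −
  Lon: 75 + 48/60 + 50.11/3600 = 75.8139194
  E ⇒ keep positive
Point 4:
  φ: degrees = first 2 digits = 83, minutes = 29.88182; 83 + 29.88182/60 = 83.4980303
  N → positive
  λ: degrees = first 3 digits = 52, minutes = 35.996; 52 + 35.996/60 = 52.5999333
  hemisphere W, so the sign is −
Point 5:
  φ: 70° + 35/60 + 29.4/3600 = 70 + 0.583333 + 0.008167 = 70.5915000
  S → negative
  λ: 165 + 57/60 + 22.94/3600 = 165.9563722
  E → positive
Point 6:
  φ: 1 + 23.7/60 = 1.3950000
  S → negative
  λ: 59.487′ = 0.991450°; total 167.9914500
  hemisphere W, so the sign is −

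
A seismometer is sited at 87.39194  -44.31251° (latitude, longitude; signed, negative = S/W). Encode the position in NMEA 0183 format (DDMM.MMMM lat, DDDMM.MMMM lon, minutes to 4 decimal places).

Latitude: fractional part 0.391940 → 23.516400 minutes
Longitude is negative → W; |value| = 44.312510
Longitude: minutes = (44.312510 − 44) × 60 = 18.750600

8723.5164,N / 04418.7506,W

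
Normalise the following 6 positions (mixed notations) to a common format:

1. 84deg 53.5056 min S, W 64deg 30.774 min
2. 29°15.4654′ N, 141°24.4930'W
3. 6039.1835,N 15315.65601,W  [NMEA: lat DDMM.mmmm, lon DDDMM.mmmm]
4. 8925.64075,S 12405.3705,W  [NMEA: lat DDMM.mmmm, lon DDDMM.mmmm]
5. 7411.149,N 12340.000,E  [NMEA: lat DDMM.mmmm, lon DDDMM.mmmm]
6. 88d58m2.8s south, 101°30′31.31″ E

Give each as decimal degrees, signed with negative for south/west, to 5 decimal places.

1. -84.89176, -64.51290
2. 29.25776, -141.40822
3. 60.65306, -153.26093
4. -89.42735, -124.08951
5. 74.18582, 123.66667
6. -88.96744, 101.50870

Point 1:
  Latitude: 53.5056′ = 0.891760°; total 84.891760
  hemisphere S, so the sign is −
  Lon: 30.774′ = 0.512900°; total 64.512900
  W → negative
Point 2:
  φ: 15.4654′ = 0.257757°; total 29.257757
  N → positive
  Longitude: 24.493′ = 0.408217°; total 141.408217
  W ⇒ negate
Point 3:
  Lat: split at 2 digits → 60° and 39.1835′; 60 + 39.1835/60 = 60.653058
  N ⇒ keep positive
  Longitude: degrees = first 3 digits = 153, minutes = 15.65601; 153 + 15.65601/60 = 153.260934
  hemisphere W, so the sign is −
Point 4:
  Latitude: degrees = first 2 digits = 89, minutes = 25.64075; 89 + 25.64075/60 = 89.427346
  hemisphere S, so the sign is −
  λ: degrees = first 3 digits = 124, minutes = 5.3705; 124 + 5.3705/60 = 124.089508
  W ⇒ negate
Point 5:
  φ: split at 2 digits → 74° and 11.149′; 74 + 11.149/60 = 74.185817
  N ⇒ keep positive
  Lon: split at 3 digits → 123° and 40′; 123 + 40/60 = 123.666667
  E ⇒ keep positive
Point 6:
  Lat: 88° + 58/60 + 2.8/3600 = 88 + 0.966667 + 0.000778 = 88.967444
  hemisphere S, so the sign is −
  λ: 30′ + 31.31″ = 30.52183′; 101 + 30.52183/60 = 101.508697
  E ⇒ keep positive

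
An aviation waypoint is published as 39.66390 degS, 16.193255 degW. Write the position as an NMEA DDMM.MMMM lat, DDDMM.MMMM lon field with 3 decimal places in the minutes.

φ: 39° + 0.663900 × 60 = 39° 39.83400′
Lon: 16° + 0.193255 × 60 = 16° 11.59530′

3939.834,S / 01611.595,W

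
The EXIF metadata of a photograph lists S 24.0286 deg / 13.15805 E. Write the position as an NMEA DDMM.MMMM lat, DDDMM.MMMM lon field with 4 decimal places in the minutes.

2401.7160,S / 01309.4830,E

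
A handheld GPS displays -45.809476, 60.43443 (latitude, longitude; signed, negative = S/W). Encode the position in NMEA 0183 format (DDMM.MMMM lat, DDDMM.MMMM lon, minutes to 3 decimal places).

4548.569,S / 06026.066,E

Latitude is negative → S; |value| = 45.809476
φ: 45° + 0.809476 × 60 = 45° 48.56856′
λ: 60° + 0.434430 × 60 = 60° 26.06580′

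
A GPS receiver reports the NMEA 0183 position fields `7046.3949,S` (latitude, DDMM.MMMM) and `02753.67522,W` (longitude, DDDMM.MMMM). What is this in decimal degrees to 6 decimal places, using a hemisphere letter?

Lat: split at 2 digits → 70° and 46.3949′; 70 + 46.3949/60 = 70.7732483
Longitude: split at 3 digits → 027° and 53.67522′; 27 + 53.67522/60 = 27.8945870

70.773248° S, 27.894587° W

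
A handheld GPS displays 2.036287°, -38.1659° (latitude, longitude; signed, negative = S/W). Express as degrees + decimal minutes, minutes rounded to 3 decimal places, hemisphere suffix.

2° 2.177′ N, 38° 9.954′ W

Lat: fractional part 0.036287 → 2.17722 minutes
Longitude is negative → W; |value| = 38.165900
Lon: fractional part 0.165900 → 9.95400 minutes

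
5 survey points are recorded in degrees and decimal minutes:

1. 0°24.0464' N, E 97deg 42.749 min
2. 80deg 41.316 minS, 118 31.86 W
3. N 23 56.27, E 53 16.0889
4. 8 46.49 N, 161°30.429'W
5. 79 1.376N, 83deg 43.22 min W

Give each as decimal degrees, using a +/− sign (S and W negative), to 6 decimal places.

1. 0.400773, 97.712483
2. -80.688600, -118.531000
3. 23.937833, 53.268148
4. 8.774833, -161.507150
5. 79.022933, -83.720333

Point 1:
  Lat: 0 + 24.0464/60 = 0.4007733
  N ⇒ keep positive
  Longitude: 97 + 42.749/60 = 97.7124833
  E ⇒ keep positive
Point 2:
  Lat: 41.316′ = 0.688600°; total 80.6886000
  S ⇒ negate
  λ: 31.86′ = 0.531000°; total 118.5310000
  W → negative
Point 3:
  Lat: 23 + 56.27/60 = 23.9378333
  N ⇒ keep positive
  λ: 16.0889′ = 0.268148°; total 53.2681483
  E ⇒ keep positive
Point 4:
  Lat: 46.49′ = 0.774833°; total 8.7748333
  N ⇒ keep positive
  λ: 30.429′ = 0.507150°; total 161.5071500
  hemisphere W, so the sign is −
Point 5:
  φ: 1.376′ = 0.022933°; total 79.0229333
  N → positive
  λ: 83 + 43.22/60 = 83.7203333
  W → negative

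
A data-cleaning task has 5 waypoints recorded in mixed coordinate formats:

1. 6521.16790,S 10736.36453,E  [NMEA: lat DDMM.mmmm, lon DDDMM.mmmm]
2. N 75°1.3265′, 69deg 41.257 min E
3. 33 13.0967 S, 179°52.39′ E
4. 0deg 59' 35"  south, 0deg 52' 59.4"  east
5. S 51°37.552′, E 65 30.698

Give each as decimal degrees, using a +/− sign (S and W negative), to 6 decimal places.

1. -65.352798, 107.606076
2. 75.022108, 69.687617
3. -33.218278, 179.873167
4. -0.993056, 0.883167
5. -51.625867, 65.511633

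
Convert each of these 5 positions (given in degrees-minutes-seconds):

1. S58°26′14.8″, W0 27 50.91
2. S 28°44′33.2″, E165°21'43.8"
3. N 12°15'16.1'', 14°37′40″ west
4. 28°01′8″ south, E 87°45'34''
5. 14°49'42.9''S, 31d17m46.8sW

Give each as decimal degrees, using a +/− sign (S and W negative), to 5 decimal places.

Point 1:
  Lat: 26′ + 14.8″ = 26.24667′; 58 + 26.24667/60 = 58.437444
  S → negative
  Lon: 27′ + 50.91″ = 27.84850′; 0 + 27.84850/60 = 0.464142
  W ⇒ negate
Point 2:
  Lat: 28° + 44/60 + 33.2/3600 = 28 + 0.733333 + 0.009222 = 28.742556
  S → negative
  Lon: 165° + 21/60 + 43.8/3600 = 165 + 0.350000 + 0.012167 = 165.362167
  E ⇒ keep positive
Point 3:
  Latitude: 12 + 15/60 + 16.1/3600 = 12.254472
  N ⇒ keep positive
  λ: 37′ + 40″ = 37.66667′; 14 + 37.66667/60 = 14.627778
  W ⇒ negate
Point 4:
  Lat: 28 + 1/60 + 8/3600 = 28.018889
  S → negative
  λ: 87° + 45/60 + 34/3600 = 87 + 0.750000 + 0.009444 = 87.759444
  E ⇒ keep positive
Point 5:
  Latitude: 14 + 49/60 + 42.9/3600 = 14.828583
  hemisphere S, so the sign is −
  Lon: 31° + 17/60 + 46.8/3600 = 31 + 0.283333 + 0.013000 = 31.296333
  W ⇒ negate

1. -58.43744, -0.46414
2. -28.74256, 165.36217
3. 12.25447, -14.62778
4. -28.01889, 87.75944
5. -14.82858, -31.29633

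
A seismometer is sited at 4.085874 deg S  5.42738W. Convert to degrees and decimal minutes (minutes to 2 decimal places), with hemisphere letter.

4° 5.15′ S, 5° 25.64′ W

Latitude: minutes = (4.085874 − 4) × 60 = 5.1524
Longitude: 5° + 0.427380 × 60 = 5° 25.6428′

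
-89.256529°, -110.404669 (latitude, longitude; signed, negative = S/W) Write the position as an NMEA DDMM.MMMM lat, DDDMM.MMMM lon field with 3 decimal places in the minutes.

Latitude is negative → S; |value| = 89.256529
Latitude: fractional part 0.256529 → 15.39174 minutes
Longitude is negative → W; |value| = 110.404669
Longitude: 110° + 0.404669 × 60 = 110° 24.28014′

8915.392,S / 11024.280,W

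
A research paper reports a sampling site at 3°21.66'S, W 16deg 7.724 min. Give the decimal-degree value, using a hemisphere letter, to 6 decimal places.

3.361000° S, 16.128733° W

Lat: 21.66′ = 0.361000°; total 3.3610000
Lon: 7.724′ = 0.128733°; total 16.1287333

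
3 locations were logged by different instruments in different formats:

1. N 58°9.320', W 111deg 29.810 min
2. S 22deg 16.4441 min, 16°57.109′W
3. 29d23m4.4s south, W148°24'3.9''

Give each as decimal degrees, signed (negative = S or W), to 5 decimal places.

Point 1:
  φ: 9.32′ = 0.155333°; total 58.155333
  N → positive
  λ: 29.81′ = 0.496833°; total 111.496833
  W → negative
Point 2:
  Latitude: 16.4441′ = 0.274068°; total 22.274068
  S ⇒ negate
  Lon: 16 + 57.109/60 = 16.951817
  hemisphere W, so the sign is −
Point 3:
  Lat: 23′ + 4.4″ = 23.07333′; 29 + 23.07333/60 = 29.384556
  S ⇒ negate
  Lon: 148 + 24/60 + 3.9/3600 = 148.401083
  hemisphere W, so the sign is −

1. 58.15533, -111.49683
2. -22.27407, -16.95182
3. -29.38456, -148.40108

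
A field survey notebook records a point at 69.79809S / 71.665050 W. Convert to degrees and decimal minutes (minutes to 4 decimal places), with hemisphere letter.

Lat: minutes = (69.798090 − 69) × 60 = 47.885400
λ: minutes = (71.665050 − 71) × 60 = 39.903000

69° 47.8854′ S, 71° 39.9030′ W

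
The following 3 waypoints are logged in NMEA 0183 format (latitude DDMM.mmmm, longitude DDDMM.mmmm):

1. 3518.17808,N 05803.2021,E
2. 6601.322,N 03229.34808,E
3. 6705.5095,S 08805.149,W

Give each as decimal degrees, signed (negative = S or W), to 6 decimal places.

Point 1:
  Latitude: degrees = first 2 digits = 35, minutes = 18.17808; 35 + 18.17808/60 = 35.3029680
  N → positive
  λ: degrees = first 3 digits = 58, minutes = 3.2021; 58 + 3.2021/60 = 58.0533683
  E ⇒ keep positive
Point 2:
  Latitude: degrees = first 2 digits = 66, minutes = 1.322; 66 + 1.322/60 = 66.0220333
  N → positive
  Longitude: degrees = first 3 digits = 32, minutes = 29.34808; 32 + 29.34808/60 = 32.4891347
  E → positive
Point 3:
  φ: degrees = first 2 digits = 67, minutes = 5.5095; 67 + 5.5095/60 = 67.0918250
  hemisphere S, so the sign is −
  Lon: degrees = first 3 digits = 88, minutes = 5.149; 88 + 5.149/60 = 88.0858167
  W → negative

1. 35.302968, 58.053368
2. 66.022033, 32.489135
3. -67.091825, -88.085817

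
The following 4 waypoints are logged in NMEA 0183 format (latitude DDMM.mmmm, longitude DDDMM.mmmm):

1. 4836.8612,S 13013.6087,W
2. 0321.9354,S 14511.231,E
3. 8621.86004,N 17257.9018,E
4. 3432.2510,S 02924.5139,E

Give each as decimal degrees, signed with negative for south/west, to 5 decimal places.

1. -48.61435, -130.22681
2. -3.36559, 145.18718
3. 86.36433, 172.96503
4. -34.53752, 29.40857

Point 1:
  φ: split at 2 digits → 48° and 36.8612′; 48 + 36.8612/60 = 48.614353
  hemisphere S, so the sign is −
  λ: degrees = first 3 digits = 130, minutes = 13.6087; 130 + 13.6087/60 = 130.226812
  hemisphere W, so the sign is −
Point 2:
  Latitude: split at 2 digits → 03° and 21.9354′; 3 + 21.9354/60 = 3.365590
  S ⇒ negate
  λ: degrees = first 3 digits = 145, minutes = 11.231; 145 + 11.231/60 = 145.187183
  E ⇒ keep positive
Point 3:
  φ: split at 2 digits → 86° and 21.86004′; 86 + 21.86004/60 = 86.364334
  N → positive
  λ: split at 3 digits → 172° and 57.9018′; 172 + 57.9018/60 = 172.965030
  E ⇒ keep positive
Point 4:
  Lat: split at 2 digits → 34° and 32.251′; 34 + 32.251/60 = 34.537517
  S ⇒ negate
  Longitude: degrees = first 3 digits = 29, minutes = 24.5139; 29 + 24.5139/60 = 29.408565
  E ⇒ keep positive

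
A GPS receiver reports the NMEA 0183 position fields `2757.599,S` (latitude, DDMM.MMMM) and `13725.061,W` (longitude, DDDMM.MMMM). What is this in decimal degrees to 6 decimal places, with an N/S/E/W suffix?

Lat: degrees = first 2 digits = 27, minutes = 57.599; 27 + 57.599/60 = 27.9599833
Lon: degrees = first 3 digits = 137, minutes = 25.061; 137 + 25.061/60 = 137.4176833

27.959983° S, 137.417683° W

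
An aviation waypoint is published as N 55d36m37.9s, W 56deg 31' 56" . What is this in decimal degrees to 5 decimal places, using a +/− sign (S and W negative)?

55.61053, -56.53222

φ: 36′ + 37.9″ = 36.63167′; 55 + 36.63167/60 = 55.610528
N ⇒ keep positive
Lon: 56 + 31/60 + 56/3600 = 56.532222
W → negative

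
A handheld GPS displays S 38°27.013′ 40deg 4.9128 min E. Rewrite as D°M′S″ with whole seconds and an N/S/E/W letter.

38°27′1″ S, 40°04′55″ E

Latitude: fractional minutes 0.01300 × 60 = 0.78″
Lon: 4.91280′ → 4′ and 0.91280 × 60 = 54.77″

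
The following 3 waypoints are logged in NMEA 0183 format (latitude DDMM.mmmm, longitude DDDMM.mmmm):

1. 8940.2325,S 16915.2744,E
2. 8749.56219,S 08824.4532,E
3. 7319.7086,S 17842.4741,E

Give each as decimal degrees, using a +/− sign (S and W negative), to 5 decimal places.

Point 1:
  Lat: degrees = first 2 digits = 89, minutes = 40.2325; 89 + 40.2325/60 = 89.670542
  S ⇒ negate
  Longitude: degrees = first 3 digits = 169, minutes = 15.2744; 169 + 15.2744/60 = 169.254573
  E ⇒ keep positive
Point 2:
  Lat: degrees = first 2 digits = 87, minutes = 49.56219; 87 + 49.56219/60 = 87.826037
  hemisphere S, so the sign is −
  Longitude: degrees = first 3 digits = 88, minutes = 24.4532; 88 + 24.4532/60 = 88.407553
  E ⇒ keep positive
Point 3:
  Lat: split at 2 digits → 73° and 19.7086′; 73 + 19.7086/60 = 73.328477
  S ⇒ negate
  Longitude: degrees = first 3 digits = 178, minutes = 42.4741; 178 + 42.4741/60 = 178.707902
  E → positive

1. -89.67054, 169.25457
2. -87.82604, 88.40755
3. -73.32848, 178.70790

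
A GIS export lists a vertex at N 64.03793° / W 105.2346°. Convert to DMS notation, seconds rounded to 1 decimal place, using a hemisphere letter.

Lat: 0.037930 × 60 = 2.27580′ → 2′, remainder × 60 = 16.548″
λ: 0.234600° → 14.07600′; 0.07600 × 60 = 4.560″

64°02′16.5″ N, 105°14′4.6″ W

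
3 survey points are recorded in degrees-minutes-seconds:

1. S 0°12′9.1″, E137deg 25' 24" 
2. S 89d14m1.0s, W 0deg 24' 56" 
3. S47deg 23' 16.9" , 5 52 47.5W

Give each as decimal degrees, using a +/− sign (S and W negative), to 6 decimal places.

1. -0.202528, 137.423333
2. -89.233611, -0.415556
3. -47.388028, -5.879861

Point 1:
  Lat: 12′ + 9.1″ = 12.15167′; 0 + 12.15167/60 = 0.2025278
  S ⇒ negate
  λ: 25′ + 24″ = 25.40000′; 137 + 25.40000/60 = 137.4233333
  E → positive
Point 2:
  Lat: 89° + 14/60 + 1/3600 = 89 + 0.233333 + 0.000278 = 89.2336111
  S ⇒ negate
  Lon: 0° + 24/60 + 56/3600 = 0 + 0.400000 + 0.015556 = 0.4155556
  W ⇒ negate
Point 3:
  Lat: 47° + 23/60 + 16.9/3600 = 47 + 0.383333 + 0.004694 = 47.3880278
  hemisphere S, so the sign is −
  Lon: 5° + 52/60 + 47.5/3600 = 5 + 0.866667 + 0.013194 = 5.8798611
  hemisphere W, so the sign is −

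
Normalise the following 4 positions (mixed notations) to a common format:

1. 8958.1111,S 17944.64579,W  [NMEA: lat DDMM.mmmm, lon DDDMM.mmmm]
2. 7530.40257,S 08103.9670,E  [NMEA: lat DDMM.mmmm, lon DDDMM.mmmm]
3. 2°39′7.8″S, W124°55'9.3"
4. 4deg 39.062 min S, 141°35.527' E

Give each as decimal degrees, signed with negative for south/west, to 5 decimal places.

1. -89.96852, -179.74410
2. -75.50671, 81.06612
3. -2.65217, -124.91925
4. -4.65103, 141.59212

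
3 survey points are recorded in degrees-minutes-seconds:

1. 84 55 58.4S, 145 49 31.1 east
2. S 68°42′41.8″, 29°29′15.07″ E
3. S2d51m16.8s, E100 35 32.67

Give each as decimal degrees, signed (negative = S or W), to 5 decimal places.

1. -84.93289, 145.82531
2. -68.71161, 29.48752
3. -2.85467, 100.59241

Point 1:
  φ: 84° + 55/60 + 58.4/3600 = 84 + 0.916667 + 0.016222 = 84.932889
  S ⇒ negate
  Longitude: 145° + 49/60 + 31.1/3600 = 145 + 0.816667 + 0.008639 = 145.825306
  E → positive
Point 2:
  Latitude: 68° + 42/60 + 41.8/3600 = 68 + 0.700000 + 0.011611 = 68.711611
  S ⇒ negate
  Lon: 29° + 29/60 + 15.07/3600 = 29 + 0.483333 + 0.004186 = 29.487519
  E ⇒ keep positive
Point 3:
  Lat: 2° + 51/60 + 16.8/3600 = 2 + 0.850000 + 0.004667 = 2.854667
  S ⇒ negate
  Lon: 100° + 35/60 + 32.67/3600 = 100 + 0.583333 + 0.009075 = 100.592408
  E → positive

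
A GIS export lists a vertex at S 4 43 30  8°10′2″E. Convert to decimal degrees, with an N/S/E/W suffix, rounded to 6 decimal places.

4.725000° S, 8.167222° E

φ: 4 + 43/60 + 30/3600 = 4.7250000
Longitude: 8 + 10/60 + 2/3600 = 8.1672222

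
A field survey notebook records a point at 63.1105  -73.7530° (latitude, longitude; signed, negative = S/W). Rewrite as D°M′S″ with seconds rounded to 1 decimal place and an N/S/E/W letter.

Lat: whole degrees 63; 6.63000′ → 6′ and 37.800″
Longitude is negative → W; |value| = 73.753000
λ: 0.753000° → 45.18000′; 0.18000 × 60 = 10.800″

63°06′37.8″ N, 73°45′10.8″ W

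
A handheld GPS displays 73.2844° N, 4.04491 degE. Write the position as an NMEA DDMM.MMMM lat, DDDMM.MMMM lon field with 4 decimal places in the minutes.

7317.0640,N / 00402.6946,E

Latitude: 73° + 0.284400 × 60 = 73° 17.064000′
λ: 4° + 0.044910 × 60 = 4° 2.694600′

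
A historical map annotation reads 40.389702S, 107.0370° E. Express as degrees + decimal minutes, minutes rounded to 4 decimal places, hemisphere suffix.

40° 23.3821′ S, 107° 2.2200′ E

Lat: 40° + 0.389702 × 60 = 40° 23.382120′
Longitude: 107° + 0.037000 × 60 = 107° 2.220000′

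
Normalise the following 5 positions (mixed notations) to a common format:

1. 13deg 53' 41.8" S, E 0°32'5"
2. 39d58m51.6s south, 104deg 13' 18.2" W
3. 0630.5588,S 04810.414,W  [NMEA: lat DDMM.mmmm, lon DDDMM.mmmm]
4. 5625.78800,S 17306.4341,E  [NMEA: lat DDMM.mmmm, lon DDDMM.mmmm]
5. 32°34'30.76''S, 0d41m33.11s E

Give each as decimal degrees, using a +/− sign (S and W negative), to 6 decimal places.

1. -13.894944, 0.534722
2. -39.981000, -104.221722
3. -6.509313, -48.173567
4. -56.429800, 173.107235
5. -32.575211, 0.692531

Point 1:
  φ: 53′ + 41.8″ = 53.69667′; 13 + 53.69667/60 = 13.8949444
  S ⇒ negate
  λ: 0° + 32/60 + 5/3600 = 0 + 0.533333 + 0.001389 = 0.5347222
  E → positive
Point 2:
  φ: 39° + 58/60 + 51.6/3600 = 39 + 0.966667 + 0.014333 = 39.9810000
  S → negative
  Lon: 104 + 13/60 + 18.2/3600 = 104.2217222
  W ⇒ negate
Point 3:
  Lat: degrees = first 2 digits = 6, minutes = 30.5588; 6 + 30.5588/60 = 6.5093133
  hemisphere S, so the sign is −
  Lon: degrees = first 3 digits = 48, minutes = 10.414; 48 + 10.414/60 = 48.1735667
  W ⇒ negate
Point 4:
  Latitude: split at 2 digits → 56° and 25.788′; 56 + 25.788/60 = 56.4298000
  S → negative
  λ: degrees = first 3 digits = 173, minutes = 6.4341; 173 + 6.4341/60 = 173.1072350
  E → positive
Point 5:
  Lat: 34′ + 30.76″ = 34.51267′; 32 + 34.51267/60 = 32.5752111
  S → negative
  Longitude: 0° + 41/60 + 33.11/3600 = 0 + 0.683333 + 0.009197 = 0.6925306
  E ⇒ keep positive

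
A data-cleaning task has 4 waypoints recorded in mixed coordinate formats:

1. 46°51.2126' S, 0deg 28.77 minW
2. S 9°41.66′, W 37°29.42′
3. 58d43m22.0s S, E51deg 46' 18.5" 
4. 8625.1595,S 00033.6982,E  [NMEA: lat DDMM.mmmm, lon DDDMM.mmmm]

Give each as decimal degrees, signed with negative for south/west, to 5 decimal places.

1. -46.85354, -0.47950
2. -9.69433, -37.49033
3. -58.72278, 51.77181
4. -86.41933, 0.56164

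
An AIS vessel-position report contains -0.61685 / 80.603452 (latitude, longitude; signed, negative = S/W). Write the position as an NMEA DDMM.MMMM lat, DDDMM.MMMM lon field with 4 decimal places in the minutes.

0037.0110,S / 08036.2071,E

Latitude is negative → S; |value| = 0.616850
Lat: minutes = (0.616850 − 0) × 60 = 37.011000
λ: 80° + 0.603452 × 60 = 80° 36.207120′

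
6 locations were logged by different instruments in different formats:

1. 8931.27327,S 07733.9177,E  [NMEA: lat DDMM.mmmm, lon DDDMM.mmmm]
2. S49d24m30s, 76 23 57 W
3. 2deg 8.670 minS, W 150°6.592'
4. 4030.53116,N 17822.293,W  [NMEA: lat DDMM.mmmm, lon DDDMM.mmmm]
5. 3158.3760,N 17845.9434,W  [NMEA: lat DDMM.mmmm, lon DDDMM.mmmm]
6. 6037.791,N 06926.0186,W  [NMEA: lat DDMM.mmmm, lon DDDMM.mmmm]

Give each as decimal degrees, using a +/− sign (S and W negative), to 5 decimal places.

1. -89.52122, 77.56530
2. -49.40833, -76.39917
3. -2.14450, -150.10987
4. 40.50885, -178.37155
5. 31.97293, -178.76572
6. 60.62985, -69.43364

Point 1:
  Lat: split at 2 digits → 89° and 31.27327′; 89 + 31.27327/60 = 89.521221
  S ⇒ negate
  Longitude: degrees = first 3 digits = 77, minutes = 33.9177; 77 + 33.9177/60 = 77.565295
  E → positive
Point 2:
  Lat: 49° + 24/60 + 30/3600 = 49 + 0.400000 + 0.008333 = 49.408333
  hemisphere S, so the sign is −
  Lon: 76 + 23/60 + 57/3600 = 76.399167
  W ⇒ negate
Point 3:
  Latitude: 2 + 8.67/60 = 2.144500
  S → negative
  λ: 6.592′ = 0.109867°; total 150.109867
  W → negative
Point 4:
  φ: degrees = first 2 digits = 40, minutes = 30.53116; 40 + 30.53116/60 = 40.508853
  N ⇒ keep positive
  λ: degrees = first 3 digits = 178, minutes = 22.293; 178 + 22.293/60 = 178.371550
  hemisphere W, so the sign is −
Point 5:
  φ: split at 2 digits → 31° and 58.376′; 31 + 58.376/60 = 31.972933
  N → positive
  λ: split at 3 digits → 178° and 45.9434′; 178 + 45.9434/60 = 178.765723
  W → negative
Point 6:
  Latitude: split at 2 digits → 60° and 37.791′; 60 + 37.791/60 = 60.629850
  N ⇒ keep positive
  λ: degrees = first 3 digits = 69, minutes = 26.0186; 69 + 26.0186/60 = 69.433643
  W ⇒ negate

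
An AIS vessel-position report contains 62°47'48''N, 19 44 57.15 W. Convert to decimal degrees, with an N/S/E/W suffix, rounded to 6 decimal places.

φ: 62 + 47/60 + 48/3600 = 62.7966667
Longitude: 44′ + 57.15″ = 44.95250′; 19 + 44.95250/60 = 19.7492083

62.796667° N, 19.749208° W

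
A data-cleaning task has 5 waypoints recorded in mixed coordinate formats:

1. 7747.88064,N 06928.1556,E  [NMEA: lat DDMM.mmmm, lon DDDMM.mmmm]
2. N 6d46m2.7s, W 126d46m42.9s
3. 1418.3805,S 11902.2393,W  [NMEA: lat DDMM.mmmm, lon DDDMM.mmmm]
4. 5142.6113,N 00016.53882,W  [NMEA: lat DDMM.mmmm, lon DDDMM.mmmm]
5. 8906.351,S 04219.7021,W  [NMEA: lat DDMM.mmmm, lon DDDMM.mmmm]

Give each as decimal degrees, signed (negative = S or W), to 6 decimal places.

Point 1:
  Latitude: degrees = first 2 digits = 77, minutes = 47.88064; 77 + 47.88064/60 = 77.7980107
  N → positive
  Lon: degrees = first 3 digits = 69, minutes = 28.1556; 69 + 28.1556/60 = 69.4692600
  E → positive
Point 2:
  Latitude: 6° + 46/60 + 2.7/3600 = 6 + 0.766667 + 0.000750 = 6.7674167
  N ⇒ keep positive
  Longitude: 126° + 46/60 + 42.9/3600 = 126 + 0.766667 + 0.011917 = 126.7785833
  W ⇒ negate
Point 3:
  φ: degrees = first 2 digits = 14, minutes = 18.3805; 14 + 18.3805/60 = 14.3063417
  S ⇒ negate
  Longitude: split at 3 digits → 119° and 2.2393′; 119 + 2.2393/60 = 119.0373217
  hemisphere W, so the sign is −
Point 4:
  Lat: degrees = first 2 digits = 51, minutes = 42.6113; 51 + 42.6113/60 = 51.7101883
  N → positive
  λ: split at 3 digits → 000° and 16.53882′; 0 + 16.53882/60 = 0.2756470
  W → negative
Point 5:
  Latitude: split at 2 digits → 89° and 6.351′; 89 + 6.351/60 = 89.1058500
  S → negative
  Lon: degrees = first 3 digits = 42, minutes = 19.7021; 42 + 19.7021/60 = 42.3283683
  W ⇒ negate

1. 77.798011, 69.469260
2. 6.767417, -126.778583
3. -14.306342, -119.037322
4. 51.710188, -0.275647
5. -89.105850, -42.328368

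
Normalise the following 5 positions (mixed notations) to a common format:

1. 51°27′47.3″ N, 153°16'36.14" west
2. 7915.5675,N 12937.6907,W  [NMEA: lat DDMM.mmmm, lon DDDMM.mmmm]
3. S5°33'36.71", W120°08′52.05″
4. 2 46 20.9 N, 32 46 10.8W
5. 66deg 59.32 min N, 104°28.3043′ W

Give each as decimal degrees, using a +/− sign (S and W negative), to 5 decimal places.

1. 51.46314, -153.27671
2. 79.25946, -129.62818
3. -5.56020, -120.14779
4. 2.77247, -32.76967
5. 66.98867, -104.47174

Point 1:
  Latitude: 51 + 27/60 + 47.3/3600 = 51.463139
  N ⇒ keep positive
  Longitude: 153° + 16/60 + 36.14/3600 = 153 + 0.266667 + 0.010039 = 153.276706
  W → negative
Point 2:
  Lat: degrees = first 2 digits = 79, minutes = 15.5675; 79 + 15.5675/60 = 79.259458
  N ⇒ keep positive
  Lon: degrees = first 3 digits = 129, minutes = 37.6907; 129 + 37.6907/60 = 129.628178
  W ⇒ negate
Point 3:
  Latitude: 5° + 33/60 + 36.71/3600 = 5 + 0.550000 + 0.010197 = 5.560197
  S ⇒ negate
  Lon: 120° + 8/60 + 52.05/3600 = 120 + 0.133333 + 0.014458 = 120.147792
  W ⇒ negate
Point 4:
  Latitude: 2 + 46/60 + 20.9/3600 = 2.772472
  N → positive
  λ: 46′ + 10.8″ = 46.18000′; 32 + 46.18000/60 = 32.769667
  W ⇒ negate
Point 5:
  Latitude: 59.32′ = 0.988667°; total 66.988667
  N ⇒ keep positive
  λ: 28.3043′ = 0.471738°; total 104.471738
  W ⇒ negate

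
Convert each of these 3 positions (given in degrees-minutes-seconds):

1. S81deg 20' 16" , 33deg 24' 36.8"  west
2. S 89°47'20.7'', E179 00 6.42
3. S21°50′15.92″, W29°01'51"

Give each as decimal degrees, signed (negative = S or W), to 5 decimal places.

Point 1:
  φ: 81° + 20/60 + 16/3600 = 81 + 0.333333 + 0.004444 = 81.337778
  S → negative
  Lon: 33° + 24/60 + 36.8/3600 = 33 + 0.400000 + 0.010222 = 33.410222
  W → negative
Point 2:
  Latitude: 89 + 47/60 + 20.7/3600 = 89.789083
  S ⇒ negate
  λ: 0′ + 6.42″ = 0.10700′; 179 + 0.10700/60 = 179.001783
  E → positive
Point 3:
  Lat: 50′ + 15.92″ = 50.26533′; 21 + 50.26533/60 = 21.837756
  hemisphere S, so the sign is −
  Lon: 1′ + 51″ = 1.85000′; 29 + 1.85000/60 = 29.030833
  hemisphere W, so the sign is −

1. -81.33778, -33.41022
2. -89.78908, 179.00178
3. -21.83776, -29.03083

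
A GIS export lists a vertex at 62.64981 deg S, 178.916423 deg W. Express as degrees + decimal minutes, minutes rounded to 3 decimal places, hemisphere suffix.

φ: fractional part 0.649810 → 38.98860 minutes
Longitude: 178° + 0.916423 × 60 = 178° 54.98538′

62° 38.989′ S, 178° 54.985′ W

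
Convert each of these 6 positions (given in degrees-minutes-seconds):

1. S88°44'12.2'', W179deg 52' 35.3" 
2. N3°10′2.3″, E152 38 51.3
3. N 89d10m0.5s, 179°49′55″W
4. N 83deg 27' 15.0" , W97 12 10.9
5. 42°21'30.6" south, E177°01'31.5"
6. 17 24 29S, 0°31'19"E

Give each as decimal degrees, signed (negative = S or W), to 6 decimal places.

1. -88.736722, -179.876472
2. 3.167306, 152.647583
3. 89.166806, -179.831944
4. 83.454167, -97.203028
5. -42.358500, 177.025417
6. -17.408056, 0.521944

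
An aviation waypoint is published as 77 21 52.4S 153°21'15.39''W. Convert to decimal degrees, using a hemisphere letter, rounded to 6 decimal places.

77.364556° S, 153.354275° W

Latitude: 77° + 21/60 + 52.4/3600 = 77 + 0.350000 + 0.014556 = 77.3645556
λ: 21′ + 15.39″ = 21.25650′; 153 + 21.25650/60 = 153.3542750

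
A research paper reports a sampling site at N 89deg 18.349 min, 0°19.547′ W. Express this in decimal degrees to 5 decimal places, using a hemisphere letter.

φ: 89 + 18.349/60 = 89.305817
Longitude: 19.547′ = 0.325783°; total 0.325783

89.30582° N, 0.32578° W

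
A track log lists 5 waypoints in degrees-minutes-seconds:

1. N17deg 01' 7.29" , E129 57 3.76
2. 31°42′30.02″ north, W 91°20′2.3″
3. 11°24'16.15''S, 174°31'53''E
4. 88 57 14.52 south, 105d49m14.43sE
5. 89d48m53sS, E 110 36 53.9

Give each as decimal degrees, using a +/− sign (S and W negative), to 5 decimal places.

Point 1:
  φ: 17 + 1/60 + 7.29/3600 = 17.018692
  N ⇒ keep positive
  Lon: 129 + 57/60 + 3.76/3600 = 129.951044
  E → positive
Point 2:
  φ: 31 + 42/60 + 30.02/3600 = 31.708339
  N ⇒ keep positive
  λ: 91° + 20/60 + 2.3/3600 = 91 + 0.333333 + 0.000639 = 91.333972
  W ⇒ negate
Point 3:
  φ: 11° + 24/60 + 16.15/3600 = 11 + 0.400000 + 0.004486 = 11.404486
  S → negative
  λ: 174° + 31/60 + 53/3600 = 174 + 0.516667 + 0.014722 = 174.531389
  E ⇒ keep positive
Point 4:
  φ: 88 + 57/60 + 14.52/3600 = 88.954033
  S ⇒ negate
  Lon: 105° + 49/60 + 14.43/3600 = 105 + 0.816667 + 0.004008 = 105.820675
  E → positive
Point 5:
  φ: 89 + 48/60 + 53/3600 = 89.814722
  S ⇒ negate
  λ: 110° + 36/60 + 53.9/3600 = 110 + 0.600000 + 0.014972 = 110.614972
  E ⇒ keep positive

1. 17.01869, 129.95104
2. 31.70834, -91.33397
3. -11.40449, 174.53139
4. -88.95403, 105.82068
5. -89.81472, 110.61497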